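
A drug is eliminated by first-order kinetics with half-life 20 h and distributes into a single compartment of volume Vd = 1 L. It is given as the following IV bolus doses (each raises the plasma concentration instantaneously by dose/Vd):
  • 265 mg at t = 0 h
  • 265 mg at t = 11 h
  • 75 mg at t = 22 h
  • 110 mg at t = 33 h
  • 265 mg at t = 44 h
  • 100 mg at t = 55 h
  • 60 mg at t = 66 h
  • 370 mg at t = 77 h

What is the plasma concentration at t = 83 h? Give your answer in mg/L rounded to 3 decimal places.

k = ln 2 / 20 = 0.03466 per h
Dose 1 (265 mg at t=0 h): 265·exp(−0.03466·83) = 14.927 mg/L
Dose 2 (265 mg at t=11 h): 265·exp(−0.03466·72) = 21.854 mg/L
Dose 3 (75 mg at t=22 h): 75·exp(−0.03466·61) = 9.056 mg/L
Dose 4 (110 mg at t=33 h): 110·exp(−0.03466·50) = 19.445 mg/L
Dose 5 (265 mg at t=44 h): 265·exp(−0.03466·39) = 68.586 mg/L
Dose 6 (100 mg at t=55 h): 100·exp(−0.03466·28) = 37.893 mg/L
Dose 7 (60 mg at t=66 h): 60·exp(−0.03466·17) = 33.287 mg/L
Dose 8 (370 mg at t=77 h): 370·exp(−0.03466·6) = 300.533 mg/L
C(83) = 14.927 + 21.854 + 9.056 + 19.445 + 68.586 + 37.893 + 33.287 + 300.533 = 505.582 mg/L

505.582 mg/L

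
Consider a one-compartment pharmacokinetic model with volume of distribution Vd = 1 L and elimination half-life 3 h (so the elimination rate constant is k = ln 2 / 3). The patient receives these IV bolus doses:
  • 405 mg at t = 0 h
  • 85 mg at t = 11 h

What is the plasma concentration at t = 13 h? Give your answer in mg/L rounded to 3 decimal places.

73.637 mg/L

k = ln 2 / 3 = 0.23105 per h
Dose 1 (405 mg at t=0 h): 405·exp(−0.23105·13) = 20.091 mg/L
Dose 2 (85 mg at t=11 h): 85·exp(−0.23105·2) = 53.547 mg/L
C(13) = 20.091 + 53.547 = 73.637 mg/L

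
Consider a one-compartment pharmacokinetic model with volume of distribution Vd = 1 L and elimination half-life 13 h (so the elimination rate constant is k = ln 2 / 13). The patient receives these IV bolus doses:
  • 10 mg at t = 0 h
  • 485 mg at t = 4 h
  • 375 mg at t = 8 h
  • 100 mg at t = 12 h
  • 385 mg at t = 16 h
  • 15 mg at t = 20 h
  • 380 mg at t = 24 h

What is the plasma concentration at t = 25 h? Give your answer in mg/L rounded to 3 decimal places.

k = ln 2 / 13 = 0.05332 per h
Dose 1 (10 mg at t=0 h): 10·exp(−0.05332·25) = 2.637 mg/L
Dose 2 (485 mg at t=4 h): 485·exp(−0.05332·21) = 158.293 mg/L
Dose 3 (375 mg at t=8 h): 375·exp(−0.05332·17) = 151.487 mg/L
Dose 4 (100 mg at t=12 h): 100·exp(−0.05332·13) = 50.000 mg/L
Dose 5 (385 mg at t=16 h): 385·exp(−0.05332·9) = 238.262 mg/L
Dose 6 (15 mg at t=20 h): 15·exp(−0.05332·5) = 11.490 mg/L
Dose 7 (380 mg at t=24 h): 380·exp(−0.05332·1) = 360.269 mg/L
C(25) = 2.637 + 158.293 + 151.487 + 50.000 + 238.262 + 11.490 + 360.269 = 972.439 mg/L

972.439 mg/L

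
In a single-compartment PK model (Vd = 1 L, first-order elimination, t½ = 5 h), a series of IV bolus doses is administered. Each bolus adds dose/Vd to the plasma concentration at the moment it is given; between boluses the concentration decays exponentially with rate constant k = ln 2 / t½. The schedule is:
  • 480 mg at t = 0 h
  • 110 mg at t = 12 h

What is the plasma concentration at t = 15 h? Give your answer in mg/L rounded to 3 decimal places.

132.573 mg/L

k = ln 2 / 5 = 0.13863 per h
Dose 1 (480 mg at t=0 h): 480·exp(−0.13863·15) = 60.000 mg/L
Dose 2 (110 mg at t=12 h): 110·exp(−0.13863·3) = 72.573 mg/L
C(15) = 60.000 + 72.573 = 132.573 mg/L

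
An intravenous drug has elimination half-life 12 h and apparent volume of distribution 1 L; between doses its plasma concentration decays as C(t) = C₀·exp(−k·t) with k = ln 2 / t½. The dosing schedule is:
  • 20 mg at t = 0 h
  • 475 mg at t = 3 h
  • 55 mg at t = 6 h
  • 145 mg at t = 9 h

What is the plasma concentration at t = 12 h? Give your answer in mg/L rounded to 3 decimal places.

k = ln 2 / 12 = 0.05776 per h
Dose 1 (20 mg at t=0 h): 20·exp(−0.05776·12) = 10.000 mg/L
Dose 2 (475 mg at t=3 h): 475·exp(−0.05776·9) = 282.437 mg/L
Dose 3 (55 mg at t=6 h): 55·exp(−0.05776·6) = 38.891 mg/L
Dose 4 (145 mg at t=9 h): 145·exp(−0.05776·3) = 121.930 mg/L
C(12) = 10.000 + 282.437 + 38.891 + 121.930 = 453.258 mg/L

453.258 mg/L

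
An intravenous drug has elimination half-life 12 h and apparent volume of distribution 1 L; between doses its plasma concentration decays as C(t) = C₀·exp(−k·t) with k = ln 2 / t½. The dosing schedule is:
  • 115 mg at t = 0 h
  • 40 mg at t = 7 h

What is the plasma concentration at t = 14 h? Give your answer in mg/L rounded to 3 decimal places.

77.923 mg/L

k = ln 2 / 12 = 0.05776 per h
Dose 1 (115 mg at t=0 h): 115·exp(−0.05776·14) = 51.227 mg/L
Dose 2 (40 mg at t=7 h): 40·exp(−0.05776·7) = 26.697 mg/L
C(14) = 51.227 + 26.697 = 77.923 mg/L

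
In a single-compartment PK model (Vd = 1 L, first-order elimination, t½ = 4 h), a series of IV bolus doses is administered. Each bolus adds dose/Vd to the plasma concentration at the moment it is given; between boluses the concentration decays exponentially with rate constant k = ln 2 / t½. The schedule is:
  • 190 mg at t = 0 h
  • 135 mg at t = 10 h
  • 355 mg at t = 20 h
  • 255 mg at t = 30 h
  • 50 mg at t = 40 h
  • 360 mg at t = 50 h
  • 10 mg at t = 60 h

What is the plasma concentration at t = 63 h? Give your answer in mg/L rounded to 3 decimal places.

k = ln 2 / 4 = 0.17329 per h
Dose 1 (190 mg at t=0 h): 190·exp(−0.17329·63) = 0.003 mg/L
Dose 2 (135 mg at t=10 h): 135·exp(−0.17329·53) = 0.014 mg/L
Dose 3 (355 mg at t=20 h): 355·exp(−0.17329·43) = 0.206 mg/L
Dose 4 (255 mg at t=30 h): 255·exp(−0.17329·33) = 0.838 mg/L
Dose 5 (50 mg at t=40 h): 50·exp(−0.17329·23) = 0.929 mg/L
Dose 6 (360 mg at t=50 h): 360·exp(−0.17329·13) = 37.840 mg/L
Dose 7 (10 mg at t=60 h): 10·exp(−0.17329·3) = 5.946 mg/L
C(63) = 0.003 + 0.014 + 0.206 + 0.838 + 0.929 + 37.840 + 5.946 = 45.776 mg/L

45.776 mg/L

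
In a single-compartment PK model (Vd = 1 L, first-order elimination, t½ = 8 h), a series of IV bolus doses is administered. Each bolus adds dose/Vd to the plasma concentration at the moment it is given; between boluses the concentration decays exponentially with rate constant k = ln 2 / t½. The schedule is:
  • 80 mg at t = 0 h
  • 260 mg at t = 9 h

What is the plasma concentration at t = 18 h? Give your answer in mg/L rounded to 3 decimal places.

136.028 mg/L

k = ln 2 / 8 = 0.08664 per h
Dose 1 (80 mg at t=0 h): 80·exp(−0.08664·18) = 16.818 mg/L
Dose 2 (260 mg at t=9 h): 260·exp(−0.08664·9) = 119.211 mg/L
C(18) = 16.818 + 119.211 = 136.028 mg/L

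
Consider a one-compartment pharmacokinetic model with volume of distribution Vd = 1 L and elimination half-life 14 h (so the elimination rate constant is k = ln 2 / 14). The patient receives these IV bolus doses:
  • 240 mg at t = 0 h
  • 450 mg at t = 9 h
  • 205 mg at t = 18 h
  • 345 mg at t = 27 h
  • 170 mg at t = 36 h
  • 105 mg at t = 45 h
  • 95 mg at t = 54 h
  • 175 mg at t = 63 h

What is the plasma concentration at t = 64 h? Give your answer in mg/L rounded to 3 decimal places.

423.843 mg/L

k = ln 2 / 14 = 0.04951 per h
Dose 1 (240 mg at t=0 h): 240·exp(−0.04951·64) = 10.094 mg/L
Dose 2 (450 mg at t=9 h): 450·exp(−0.04951·55) = 29.553 mg/L
Dose 3 (205 mg at t=18 h): 205·exp(−0.04951·46) = 21.021 mg/L
Dose 4 (345 mg at t=27 h): 345·exp(−0.04951·37) = 55.238 mg/L
Dose 5 (170 mg at t=36 h): 170·exp(−0.04951·28) = 42.500 mg/L
Dose 6 (105 mg at t=45 h): 105·exp(−0.04951·19) = 40.987 mg/L
Dose 7 (95 mg at t=54 h): 95·exp(−0.04951·10) = 57.903 mg/L
Dose 8 (175 mg at t=63 h): 175·exp(−0.04951·1) = 166.547 mg/L
C(64) = 10.094 + 29.553 + 21.021 + 55.238 + 42.500 + 40.987 + 57.903 + 166.547 = 423.843 mg/L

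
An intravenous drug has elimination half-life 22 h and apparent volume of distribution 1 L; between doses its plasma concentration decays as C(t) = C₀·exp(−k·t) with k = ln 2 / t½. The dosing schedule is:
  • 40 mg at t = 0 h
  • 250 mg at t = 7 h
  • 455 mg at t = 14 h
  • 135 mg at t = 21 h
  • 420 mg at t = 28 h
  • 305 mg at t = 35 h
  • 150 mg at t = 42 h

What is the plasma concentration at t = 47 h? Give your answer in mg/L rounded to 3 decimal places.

k = ln 2 / 22 = 0.03151 per h
Dose 1 (40 mg at t=0 h): 40·exp(−0.03151·47) = 9.098 mg/L
Dose 2 (250 mg at t=7 h): 250·exp(−0.03151·40) = 70.895 mg/L
Dose 3 (455 mg at t=14 h): 455·exp(−0.03151·33) = 160.867 mg/L
Dose 4 (135 mg at t=21 h): 135·exp(−0.03151·26) = 59.507 mg/L
Dose 5 (420 mg at t=28 h): 420·exp(−0.03151·19) = 230.818 mg/L
Dose 6 (305 mg at t=35 h): 305·exp(−0.03151·12) = 208.979 mg/L
Dose 7 (150 mg at t=42 h): 150·exp(−0.03151·5) = 128.137 mg/L
C(47) = 9.098 + 70.895 + 160.867 + 59.507 + 230.818 + 208.979 + 128.137 = 868.300 mg/L

868.300 mg/L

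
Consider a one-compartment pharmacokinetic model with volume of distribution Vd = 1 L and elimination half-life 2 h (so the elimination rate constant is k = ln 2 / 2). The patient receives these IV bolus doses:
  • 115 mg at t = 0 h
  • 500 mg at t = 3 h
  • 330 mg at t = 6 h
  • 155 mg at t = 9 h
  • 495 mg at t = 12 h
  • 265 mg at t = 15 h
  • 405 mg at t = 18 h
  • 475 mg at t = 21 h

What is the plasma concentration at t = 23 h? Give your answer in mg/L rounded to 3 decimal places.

339.246 mg/L

k = ln 2 / 2 = 0.34657 per h
Dose 1 (115 mg at t=0 h): 115·exp(−0.34657·23) = 0.040 mg/L
Dose 2 (500 mg at t=3 h): 500·exp(−0.34657·20) = 0.488 mg/L
Dose 3 (330 mg at t=6 h): 330·exp(−0.34657·17) = 0.912 mg/L
Dose 4 (155 mg at t=9 h): 155·exp(−0.34657·14) = 1.211 mg/L
Dose 5 (495 mg at t=12 h): 495·exp(−0.34657·11) = 10.938 mg/L
Dose 6 (265 mg at t=15 h): 265·exp(−0.34657·8) = 16.562 mg/L
Dose 7 (405 mg at t=18 h): 405·exp(−0.34657·5) = 71.595 mg/L
Dose 8 (475 mg at t=21 h): 475·exp(−0.34657·2) = 237.500 mg/L
C(23) = 0.040 + 0.488 + 0.912 + 1.211 + 10.938 + 16.562 + 71.595 + 237.500 = 339.246 mg/L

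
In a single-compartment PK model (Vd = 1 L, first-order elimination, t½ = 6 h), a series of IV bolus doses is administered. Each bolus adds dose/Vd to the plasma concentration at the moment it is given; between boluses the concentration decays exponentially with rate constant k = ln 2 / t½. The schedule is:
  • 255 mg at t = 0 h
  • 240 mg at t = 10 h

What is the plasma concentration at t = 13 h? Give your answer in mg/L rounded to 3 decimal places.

k = ln 2 / 6 = 0.11552 per h
Dose 1 (255 mg at t=0 h): 255·exp(−0.11552·13) = 56.795 mg/L
Dose 2 (240 mg at t=10 h): 240·exp(−0.11552·3) = 169.706 mg/L
C(13) = 56.795 + 169.706 = 226.500 mg/L

226.500 mg/L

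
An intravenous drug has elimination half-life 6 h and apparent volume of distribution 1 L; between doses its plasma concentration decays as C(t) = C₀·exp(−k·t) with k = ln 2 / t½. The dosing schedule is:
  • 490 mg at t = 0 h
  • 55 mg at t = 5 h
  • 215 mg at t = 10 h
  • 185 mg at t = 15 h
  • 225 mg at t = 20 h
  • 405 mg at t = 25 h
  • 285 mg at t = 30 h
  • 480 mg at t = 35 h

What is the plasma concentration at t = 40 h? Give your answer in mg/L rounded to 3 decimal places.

475.885 mg/L

k = ln 2 / 6 = 0.11552 per h
Dose 1 (490 mg at t=0 h): 490·exp(−0.11552·40) = 4.823 mg/L
Dose 2 (55 mg at t=5 h): 55·exp(−0.11552·35) = 0.965 mg/L
Dose 3 (215 mg at t=10 h): 215·exp(−0.11552·30) = 6.719 mg/L
Dose 4 (185 mg at t=15 h): 185·exp(−0.11552·25) = 10.301 mg/L
Dose 5 (225 mg at t=20 h): 225·exp(−0.11552·20) = 22.323 mg/L
Dose 6 (405 mg at t=25 h): 405·exp(−0.11552·15) = 71.595 mg/L
Dose 7 (285 mg at t=30 h): 285·exp(−0.11552·10) = 89.769 mg/L
Dose 8 (480 mg at t=35 h): 480·exp(−0.11552·5) = 269.391 mg/L
C(40) = 4.823 + 0.965 + 6.719 + 10.301 + 22.323 + 71.595 + 89.769 + 269.391 = 475.885 mg/L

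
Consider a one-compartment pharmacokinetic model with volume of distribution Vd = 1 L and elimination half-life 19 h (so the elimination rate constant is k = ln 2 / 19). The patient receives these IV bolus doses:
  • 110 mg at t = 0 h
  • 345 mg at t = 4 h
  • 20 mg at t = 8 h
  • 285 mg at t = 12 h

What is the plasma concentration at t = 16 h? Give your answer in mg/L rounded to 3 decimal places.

545.289 mg/L

k = ln 2 / 19 = 0.03648 per h
Dose 1 (110 mg at t=0 h): 110·exp(−0.03648·16) = 61.361 mg/L
Dose 2 (345 mg at t=4 h): 345·exp(−0.03648·12) = 222.687 mg/L
Dose 3 (20 mg at t=8 h): 20·exp(−0.03648·8) = 14.938 mg/L
Dose 4 (285 mg at t=12 h): 285·exp(−0.03648·4) = 246.303 mg/L
C(16) = 61.361 + 222.687 + 14.938 + 246.303 = 545.289 mg/L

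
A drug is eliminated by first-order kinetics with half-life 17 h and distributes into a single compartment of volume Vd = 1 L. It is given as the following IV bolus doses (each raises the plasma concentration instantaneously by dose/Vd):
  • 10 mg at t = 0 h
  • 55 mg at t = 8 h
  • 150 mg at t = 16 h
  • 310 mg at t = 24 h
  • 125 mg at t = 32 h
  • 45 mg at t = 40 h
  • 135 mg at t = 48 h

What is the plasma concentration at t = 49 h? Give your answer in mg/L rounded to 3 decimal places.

385.896 mg/L

k = ln 2 / 17 = 0.04077 per h
Dose 1 (10 mg at t=0 h): 10·exp(−0.04077·49) = 1.356 mg/L
Dose 2 (55 mg at t=8 h): 55·exp(−0.04077·41) = 10.336 mg/L
Dose 3 (150 mg at t=16 h): 150·exp(−0.04077·33) = 39.061 mg/L
Dose 4 (310 mg at t=24 h): 310·exp(−0.04077·25) = 111.859 mg/L
Dose 5 (125 mg at t=32 h): 125·exp(−0.04077·17) = 62.500 mg/L
Dose 6 (45 mg at t=40 h): 45·exp(−0.04077·9) = 31.178 mg/L
Dose 7 (135 mg at t=48 h): 135·exp(−0.04077·1) = 129.606 mg/L
C(49) = 1.356 + 10.336 + 39.061 + 111.859 + 62.500 + 31.178 + 129.606 = 385.896 mg/L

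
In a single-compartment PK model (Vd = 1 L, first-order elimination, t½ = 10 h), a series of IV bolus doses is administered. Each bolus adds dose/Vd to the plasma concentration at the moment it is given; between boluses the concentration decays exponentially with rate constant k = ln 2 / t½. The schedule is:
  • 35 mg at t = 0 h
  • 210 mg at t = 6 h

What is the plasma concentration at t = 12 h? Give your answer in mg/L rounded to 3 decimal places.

k = ln 2 / 10 = 0.06931 per h
Dose 1 (35 mg at t=0 h): 35·exp(−0.06931·12) = 15.235 mg/L
Dose 2 (210 mg at t=6 h): 210·exp(−0.06931·6) = 138.548 mg/L
C(12) = 15.235 + 138.548 = 153.783 mg/L

153.783 mg/L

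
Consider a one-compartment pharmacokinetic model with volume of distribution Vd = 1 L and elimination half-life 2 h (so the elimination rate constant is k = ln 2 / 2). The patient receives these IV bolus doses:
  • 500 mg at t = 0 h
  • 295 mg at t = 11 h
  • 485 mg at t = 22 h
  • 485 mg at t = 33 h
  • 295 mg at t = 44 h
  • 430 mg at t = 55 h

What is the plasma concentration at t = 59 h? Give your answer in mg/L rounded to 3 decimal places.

k = ln 2 / 2 = 0.34657 per h
Dose 1 (500 mg at t=0 h): 500·exp(−0.34657·59) = 0.000 mg/L
Dose 2 (295 mg at t=11 h): 295·exp(−0.34657·48) = 0.000 mg/L
Dose 3 (485 mg at t=22 h): 485·exp(−0.34657·37) = 0.001 mg/L
Dose 4 (485 mg at t=33 h): 485·exp(−0.34657·26) = 0.059 mg/L
Dose 5 (295 mg at t=44 h): 295·exp(−0.34657·15) = 1.630 mg/L
Dose 6 (430 mg at t=55 h): 430·exp(−0.34657·4) = 107.500 mg/L
C(59) = 0.000 + 0.000 + 0.001 + 0.059 + 1.630 + 107.500 = 109.190 mg/L

109.190 mg/L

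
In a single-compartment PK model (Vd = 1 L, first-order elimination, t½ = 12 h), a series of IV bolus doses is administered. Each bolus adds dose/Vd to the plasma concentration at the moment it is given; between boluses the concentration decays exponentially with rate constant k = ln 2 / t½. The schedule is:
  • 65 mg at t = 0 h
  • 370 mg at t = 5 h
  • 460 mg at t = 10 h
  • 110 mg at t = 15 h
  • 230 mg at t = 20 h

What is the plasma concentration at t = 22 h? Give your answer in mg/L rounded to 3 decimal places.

k = ln 2 / 12 = 0.05776 per h
Dose 1 (65 mg at t=0 h): 65·exp(−0.05776·22) = 18.240 mg/L
Dose 2 (370 mg at t=5 h): 370·exp(−0.05776·17) = 138.593 mg/L
Dose 3 (460 mg at t=10 h): 460·exp(−0.05776·12) = 230.000 mg/L
Dose 4 (110 mg at t=15 h): 110·exp(−0.05776·7) = 73.416 mg/L
Dose 5 (230 mg at t=20 h): 230·exp(−0.05776·2) = 204.907 mg/L
C(22) = 18.240 + 138.593 + 230.000 + 73.416 + 204.907 = 665.156 mg/L

665.156 mg/L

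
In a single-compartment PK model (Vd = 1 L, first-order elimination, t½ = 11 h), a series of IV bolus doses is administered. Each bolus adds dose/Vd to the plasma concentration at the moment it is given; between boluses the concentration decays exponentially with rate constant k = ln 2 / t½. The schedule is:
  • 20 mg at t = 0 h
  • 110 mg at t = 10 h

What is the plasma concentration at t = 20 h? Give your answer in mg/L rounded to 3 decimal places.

64.249 mg/L

k = ln 2 / 11 = 0.06301 per h
Dose 1 (20 mg at t=0 h): 20·exp(−0.06301·20) = 5.672 mg/L
Dose 2 (110 mg at t=10 h): 110·exp(−0.06301·10) = 58.577 mg/L
C(20) = 5.672 + 58.577 = 64.249 mg/L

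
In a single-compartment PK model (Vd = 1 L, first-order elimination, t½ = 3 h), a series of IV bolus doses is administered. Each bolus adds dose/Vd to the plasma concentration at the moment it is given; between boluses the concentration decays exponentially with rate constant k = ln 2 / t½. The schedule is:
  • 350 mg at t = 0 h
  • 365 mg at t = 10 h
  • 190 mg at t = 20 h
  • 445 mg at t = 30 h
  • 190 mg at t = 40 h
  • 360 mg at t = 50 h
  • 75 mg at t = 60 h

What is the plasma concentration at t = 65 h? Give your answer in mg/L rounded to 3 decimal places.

35.606 mg/L

k = ln 2 / 3 = 0.23105 per h
Dose 1 (350 mg at t=0 h): 350·exp(−0.23105·65) = 0.000 mg/L
Dose 2 (365 mg at t=10 h): 365·exp(−0.23105·55) = 0.001 mg/L
Dose 3 (190 mg at t=20 h): 190·exp(−0.23105·45) = 0.006 mg/L
Dose 4 (445 mg at t=30 h): 445·exp(−0.23105·35) = 0.137 mg/L
Dose 5 (190 mg at t=40 h): 190·exp(−0.23105·25) = 0.589 mg/L
Dose 6 (360 mg at t=50 h): 360·exp(−0.23105·15) = 11.250 mg/L
Dose 7 (75 mg at t=60 h): 75·exp(−0.23105·5) = 23.624 mg/L
C(65) = 0.000 + 0.001 + 0.006 + 0.137 + 0.589 + 11.250 + 23.624 = 35.606 mg/L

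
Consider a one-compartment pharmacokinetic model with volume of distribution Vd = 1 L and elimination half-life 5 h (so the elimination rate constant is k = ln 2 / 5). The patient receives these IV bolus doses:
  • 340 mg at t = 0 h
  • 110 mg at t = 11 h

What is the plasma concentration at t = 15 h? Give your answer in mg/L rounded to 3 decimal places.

105.678 mg/L

k = ln 2 / 5 = 0.13863 per h
Dose 1 (340 mg at t=0 h): 340·exp(−0.13863·15) = 42.500 mg/L
Dose 2 (110 mg at t=11 h): 110·exp(−0.13863·4) = 63.178 mg/L
C(15) = 42.500 + 63.178 = 105.678 mg/L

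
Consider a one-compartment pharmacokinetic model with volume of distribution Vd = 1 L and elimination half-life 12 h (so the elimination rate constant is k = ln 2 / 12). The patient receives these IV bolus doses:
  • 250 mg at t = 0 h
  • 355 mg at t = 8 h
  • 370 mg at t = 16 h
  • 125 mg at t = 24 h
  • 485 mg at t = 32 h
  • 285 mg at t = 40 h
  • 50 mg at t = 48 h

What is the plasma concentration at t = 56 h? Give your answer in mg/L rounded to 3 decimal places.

354.276 mg/L

k = ln 2 / 12 = 0.05776 per h
Dose 1 (250 mg at t=0 h): 250·exp(−0.05776·56) = 9.843 mg/L
Dose 2 (355 mg at t=8 h): 355·exp(−0.05776·48) = 22.188 mg/L
Dose 3 (370 mg at t=16 h): 370·exp(−0.05776·40) = 36.709 mg/L
Dose 4 (125 mg at t=24 h): 125·exp(−0.05776·32) = 19.686 mg/L
Dose 5 (485 mg at t=32 h): 485·exp(−0.05776·24) = 121.250 mg/L
Dose 6 (285 mg at t=40 h): 285·exp(−0.05776·16) = 113.102 mg/L
Dose 7 (50 mg at t=48 h): 50·exp(−0.05776·8) = 31.498 mg/L
C(56) = 9.843 + 22.188 + 36.709 + 19.686 + 121.250 + 113.102 + 31.498 = 354.276 mg/L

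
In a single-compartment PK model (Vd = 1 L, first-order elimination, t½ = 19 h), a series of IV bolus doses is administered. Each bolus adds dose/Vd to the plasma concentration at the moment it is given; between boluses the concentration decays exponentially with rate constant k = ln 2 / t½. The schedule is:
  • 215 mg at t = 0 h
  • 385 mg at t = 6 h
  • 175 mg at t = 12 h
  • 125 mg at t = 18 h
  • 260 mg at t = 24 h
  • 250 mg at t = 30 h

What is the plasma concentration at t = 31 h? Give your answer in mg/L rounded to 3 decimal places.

831.786 mg/L

k = ln 2 / 19 = 0.03648 per h
Dose 1 (215 mg at t=0 h): 215·exp(−0.03648·31) = 69.388 mg/L
Dose 2 (385 mg at t=6 h): 385·exp(−0.03648·25) = 154.657 mg/L
Dose 3 (175 mg at t=12 h): 175·exp(−0.03648·19) = 87.500 mg/L
Dose 4 (125 mg at t=18 h): 125·exp(−0.03648·13) = 77.793 mg/L
Dose 5 (260 mg at t=24 h): 260·exp(−0.03648·7) = 201.404 mg/L
Dose 6 (250 mg at t=30 h): 250·exp(−0.03648·1) = 241.044 mg/L
C(31) = 69.388 + 154.657 + 87.500 + 77.793 + 201.404 + 241.044 = 831.786 mg/L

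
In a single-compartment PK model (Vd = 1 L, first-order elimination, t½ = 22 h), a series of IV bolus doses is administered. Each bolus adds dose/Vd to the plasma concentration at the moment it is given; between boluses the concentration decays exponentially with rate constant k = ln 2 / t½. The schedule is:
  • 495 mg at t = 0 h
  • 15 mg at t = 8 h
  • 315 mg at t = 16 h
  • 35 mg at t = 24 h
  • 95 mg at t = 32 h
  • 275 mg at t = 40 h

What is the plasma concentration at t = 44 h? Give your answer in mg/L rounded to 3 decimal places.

k = ln 2 / 22 = 0.03151 per h
Dose 1 (495 mg at t=0 h): 495·exp(−0.03151·44) = 123.750 mg/L
Dose 2 (15 mg at t=8 h): 15·exp(−0.03151·36) = 4.825 mg/L
Dose 3 (315 mg at t=16 h): 315·exp(−0.03151·28) = 130.371 mg/L
Dose 4 (35 mg at t=24 h): 35·exp(−0.03151·20) = 18.638 mg/L
Dose 5 (95 mg at t=32 h): 95·exp(−0.03151·12) = 65.092 mg/L
Dose 6 (275 mg at t=40 h): 275·exp(−0.03151·4) = 242.438 mg/L
C(44) = 123.750 + 4.825 + 130.371 + 18.638 + 65.092 + 242.438 = 585.114 mg/L

585.114 mg/L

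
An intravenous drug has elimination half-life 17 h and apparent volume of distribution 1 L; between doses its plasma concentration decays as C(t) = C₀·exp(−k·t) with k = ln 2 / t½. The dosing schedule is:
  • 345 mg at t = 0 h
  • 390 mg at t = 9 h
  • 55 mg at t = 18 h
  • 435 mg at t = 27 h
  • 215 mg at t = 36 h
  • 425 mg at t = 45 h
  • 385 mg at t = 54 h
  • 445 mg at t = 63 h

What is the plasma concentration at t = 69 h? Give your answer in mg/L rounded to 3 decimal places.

k = ln 2 / 17 = 0.04077 per h
Dose 1 (345 mg at t=0 h): 345·exp(−0.04077·69) = 20.701 mg/L
Dose 2 (390 mg at t=9 h): 390·exp(−0.04077·60) = 33.776 mg/L
Dose 3 (55 mg at t=18 h): 55·exp(−0.04077·51) = 6.875 mg/L
Dose 4 (435 mg at t=27 h): 435·exp(−0.04077·42) = 78.482 mg/L
Dose 5 (215 mg at t=36 h): 215·exp(−0.04077·33) = 55.987 mg/L
Dose 6 (425 mg at t=45 h): 425·exp(−0.04077·24) = 159.737 mg/L
Dose 7 (385 mg at t=54 h): 385·exp(−0.04077·15) = 208.856 mg/L
Dose 8 (445 mg at t=63 h): 445·exp(−0.04077·6) = 348.429 mg/L
C(69) = 20.701 + 33.776 + 6.875 + 78.482 + 55.987 + 159.737 + 208.856 + 348.429 = 912.842 mg/L

912.842 mg/L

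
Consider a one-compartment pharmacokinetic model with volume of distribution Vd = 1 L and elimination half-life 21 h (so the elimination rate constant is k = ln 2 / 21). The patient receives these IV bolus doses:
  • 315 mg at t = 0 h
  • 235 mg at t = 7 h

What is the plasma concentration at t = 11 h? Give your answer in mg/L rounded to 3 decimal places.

425.027 mg/L

k = ln 2 / 21 = 0.03301 per h
Dose 1 (315 mg at t=0 h): 315·exp(−0.03301·11) = 219.093 mg/L
Dose 2 (235 mg at t=7 h): 235·exp(−0.03301·4) = 205.934 mg/L
C(11) = 219.093 + 205.934 = 425.027 mg/L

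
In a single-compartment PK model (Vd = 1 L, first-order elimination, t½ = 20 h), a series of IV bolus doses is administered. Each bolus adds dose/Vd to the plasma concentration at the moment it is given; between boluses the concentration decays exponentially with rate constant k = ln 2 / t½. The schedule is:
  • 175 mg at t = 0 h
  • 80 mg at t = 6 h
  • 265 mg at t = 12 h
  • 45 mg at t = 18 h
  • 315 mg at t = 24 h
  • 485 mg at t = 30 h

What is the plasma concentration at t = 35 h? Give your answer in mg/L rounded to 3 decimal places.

k = ln 2 / 20 = 0.03466 per h
Dose 1 (175 mg at t=0 h): 175·exp(−0.03466·35) = 52.028 mg/L
Dose 2 (80 mg at t=6 h): 80·exp(−0.03466·29) = 29.282 mg/L
Dose 3 (265 mg at t=12 h): 265·exp(−0.03466·23) = 119.416 mg/L
Dose 4 (45 mg at t=18 h): 45·exp(−0.03466·17) = 24.965 mg/L
Dose 5 (315 mg at t=24 h): 315·exp(−0.03466·11) = 215.151 mg/L
Dose 6 (485 mg at t=30 h): 485·exp(−0.03466·5) = 407.835 mg/L
C(35) = 52.028 + 29.282 + 119.416 + 24.965 + 215.151 + 407.835 = 848.677 mg/L

848.677 mg/L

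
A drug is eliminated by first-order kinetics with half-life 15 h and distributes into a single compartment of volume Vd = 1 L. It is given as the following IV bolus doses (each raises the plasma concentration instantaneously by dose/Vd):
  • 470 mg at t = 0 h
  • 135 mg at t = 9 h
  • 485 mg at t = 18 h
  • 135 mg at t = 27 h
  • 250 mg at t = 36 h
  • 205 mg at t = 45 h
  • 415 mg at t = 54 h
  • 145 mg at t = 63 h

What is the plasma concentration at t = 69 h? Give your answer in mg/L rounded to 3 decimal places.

k = ln 2 / 15 = 0.04621 per h
Dose 1 (470 mg at t=0 h): 470·exp(−0.04621·69) = 19.380 mg/L
Dose 2 (135 mg at t=9 h): 135·exp(−0.04621·60) = 8.438 mg/L
Dose 3 (485 mg at t=18 h): 485·exp(−0.04621·51) = 45.945 mg/L
Dose 4 (135 mg at t=27 h): 135·exp(−0.04621·42) = 19.384 mg/L
Dose 5 (250 mg at t=36 h): 250·exp(−0.04621·33) = 54.409 mg/L
Dose 6 (205 mg at t=45 h): 205·exp(−0.04621·24) = 67.625 mg/L
Dose 7 (415 mg at t=54 h): 415·exp(−0.04621·15) = 207.500 mg/L
Dose 8 (145 mg at t=63 h): 145·exp(−0.04621·6) = 109.889 mg/L
C(69) = 19.380 + 8.438 + 45.945 + 19.384 + 54.409 + 67.625 + 207.500 + 109.889 = 532.571 mg/L

532.571 mg/L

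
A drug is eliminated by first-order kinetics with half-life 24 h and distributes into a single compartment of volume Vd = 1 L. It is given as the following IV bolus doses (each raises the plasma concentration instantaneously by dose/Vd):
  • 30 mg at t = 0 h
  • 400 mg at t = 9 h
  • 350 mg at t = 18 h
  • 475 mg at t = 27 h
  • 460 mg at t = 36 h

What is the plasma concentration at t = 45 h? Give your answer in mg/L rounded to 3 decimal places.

947.221 mg/L

k = ln 2 / 24 = 0.02888 per h
Dose 1 (30 mg at t=0 h): 30·exp(−0.02888·45) = 8.179 mg/L
Dose 2 (400 mg at t=9 h): 400·exp(−0.02888·36) = 141.421 mg/L
Dose 3 (350 mg at t=18 h): 350·exp(−0.02888·27) = 160.476 mg/L
Dose 4 (475 mg at t=27 h): 475·exp(−0.02888·18) = 282.437 mg/L
Dose 5 (460 mg at t=36 h): 460·exp(−0.02888·9) = 354.708 mg/L
C(45) = 8.179 + 141.421 + 160.476 + 282.437 + 354.708 = 947.221 mg/L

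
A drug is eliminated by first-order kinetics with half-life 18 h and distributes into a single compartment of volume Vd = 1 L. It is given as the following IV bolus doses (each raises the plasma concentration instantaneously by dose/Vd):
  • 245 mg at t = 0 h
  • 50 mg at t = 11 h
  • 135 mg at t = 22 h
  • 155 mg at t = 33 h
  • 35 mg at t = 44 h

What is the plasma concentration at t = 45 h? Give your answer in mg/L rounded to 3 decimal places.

243.811 mg/L

k = ln 2 / 18 = 0.03851 per h
Dose 1 (245 mg at t=0 h): 245·exp(−0.03851·45) = 43.310 mg/L
Dose 2 (50 mg at t=11 h): 50·exp(−0.03851·34) = 13.501 mg/L
Dose 3 (135 mg at t=22 h): 135·exp(−0.03851·23) = 55.678 mg/L
Dose 4 (155 mg at t=33 h): 155·exp(−0.03851·12) = 97.644 mg/L
Dose 5 (35 mg at t=44 h): 35·exp(−0.03851·1) = 33.678 mg/L
C(45) = 43.310 + 13.501 + 55.678 + 97.644 + 33.678 = 243.811 mg/L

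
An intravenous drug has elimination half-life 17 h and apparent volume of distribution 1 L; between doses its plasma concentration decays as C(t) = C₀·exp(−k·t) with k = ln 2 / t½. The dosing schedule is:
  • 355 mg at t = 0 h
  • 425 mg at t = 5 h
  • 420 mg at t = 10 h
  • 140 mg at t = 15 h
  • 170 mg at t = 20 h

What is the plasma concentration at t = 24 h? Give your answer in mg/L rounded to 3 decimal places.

k = ln 2 / 17 = 0.04077 per h
Dose 1 (355 mg at t=0 h): 355·exp(−0.04077·24) = 133.427 mg/L
Dose 2 (425 mg at t=5 h): 425·exp(−0.04077·19) = 195.859 mg/L
Dose 3 (420 mg at t=10 h): 420·exp(−0.04077·14) = 237.324 mg/L
Dose 4 (140 mg at t=15 h): 140·exp(−0.04077·9) = 96.997 mg/L
Dose 5 (170 mg at t=20 h): 170·exp(−0.04077·4) = 144.417 mg/L
C(24) = 133.427 + 195.859 + 237.324 + 96.997 + 144.417 = 808.025 mg/L

808.025 mg/L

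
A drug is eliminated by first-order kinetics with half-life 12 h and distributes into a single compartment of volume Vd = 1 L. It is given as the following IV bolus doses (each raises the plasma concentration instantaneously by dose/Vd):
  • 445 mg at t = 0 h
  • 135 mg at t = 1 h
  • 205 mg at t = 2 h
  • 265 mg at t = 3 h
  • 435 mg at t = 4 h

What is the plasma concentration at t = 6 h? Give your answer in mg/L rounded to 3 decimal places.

k = ln 2 / 12 = 0.05776 per h
Dose 1 (445 mg at t=0 h): 445·exp(−0.05776·6) = 314.663 mg/L
Dose 2 (135 mg at t=1 h): 135·exp(−0.05776·5) = 101.136 mg/L
Dose 3 (205 mg at t=2 h): 205·exp(−0.05776·4) = 162.709 mg/L
Dose 4 (265 mg at t=3 h): 265·exp(−0.05776·3) = 222.838 mg/L
Dose 5 (435 mg at t=4 h): 435·exp(−0.05776·2) = 387.541 mg/L
C(6) = 314.663 + 101.136 + 162.709 + 222.838 + 387.541 = 1188.885 mg/L

1188.885 mg/L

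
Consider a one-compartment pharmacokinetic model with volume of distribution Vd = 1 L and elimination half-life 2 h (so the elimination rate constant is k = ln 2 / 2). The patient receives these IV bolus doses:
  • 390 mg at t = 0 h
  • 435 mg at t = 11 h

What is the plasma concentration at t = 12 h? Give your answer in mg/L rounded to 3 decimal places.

313.685 mg/L

k = ln 2 / 2 = 0.34657 per h
Dose 1 (390 mg at t=0 h): 390·exp(−0.34657·12) = 6.094 mg/L
Dose 2 (435 mg at t=11 h): 435·exp(−0.34657·1) = 307.591 mg/L
C(12) = 6.094 + 307.591 = 313.685 mg/L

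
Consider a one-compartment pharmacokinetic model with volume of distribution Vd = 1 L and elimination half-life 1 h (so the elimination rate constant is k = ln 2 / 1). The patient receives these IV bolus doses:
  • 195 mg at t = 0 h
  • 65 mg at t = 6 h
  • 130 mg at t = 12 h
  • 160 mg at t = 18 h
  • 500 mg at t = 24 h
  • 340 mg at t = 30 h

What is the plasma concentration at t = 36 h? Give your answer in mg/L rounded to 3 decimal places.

k = ln 2 / 1 = 0.69315 per h
Dose 1 (195 mg at t=0 h): 195·exp(−0.69315·36) = 0.000 mg/L
Dose 2 (65 mg at t=6 h): 65·exp(−0.69315·30) = 0.000 mg/L
Dose 3 (130 mg at t=12 h): 130·exp(−0.69315·24) = 0.000 mg/L
Dose 4 (160 mg at t=18 h): 160·exp(−0.69315·18) = 0.001 mg/L
Dose 5 (500 mg at t=24 h): 500·exp(−0.69315·12) = 0.122 mg/L
Dose 6 (340 mg at t=30 h): 340·exp(−0.69315·6) = 5.313 mg/L
C(36) = 0.000 + 0.000 + 0.000 + 0.001 + 0.122 + 5.313 = 5.435 mg/L

5.435 mg/L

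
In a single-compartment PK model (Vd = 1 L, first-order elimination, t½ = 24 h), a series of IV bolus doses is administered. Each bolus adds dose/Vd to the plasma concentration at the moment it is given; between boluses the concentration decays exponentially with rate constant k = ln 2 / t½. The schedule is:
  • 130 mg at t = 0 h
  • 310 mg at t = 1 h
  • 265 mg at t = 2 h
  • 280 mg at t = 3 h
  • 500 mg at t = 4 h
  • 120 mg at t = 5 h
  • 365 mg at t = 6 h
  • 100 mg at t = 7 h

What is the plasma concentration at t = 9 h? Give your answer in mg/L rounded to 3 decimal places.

k = ln 2 / 24 = 0.02888 per h
Dose 1 (130 mg at t=0 h): 130·exp(−0.02888·9) = 100.244 mg/L
Dose 2 (310 mg at t=1 h): 310·exp(−0.02888·8) = 246.047 mg/L
Dose 3 (265 mg at t=2 h): 265·exp(−0.02888·7) = 216.494 mg/L
Dose 4 (280 mg at t=3 h): 280·exp(−0.02888·6) = 235.451 mg/L
Dose 5 (500 mg at t=4 h): 500·exp(−0.02888·5) = 432.768 mg/L
Dose 6 (120 mg at t=5 h): 120·exp(−0.02888·4) = 106.908 mg/L
Dose 7 (365 mg at t=6 h): 365·exp(−0.02888·3) = 334.706 mg/L
Dose 8 (100 mg at t=7 h): 100·exp(−0.02888·2) = 94.387 mg/L
C(9) = 100.244 + 246.047 + 216.494 + 235.451 + 432.768 + 106.908 + 334.706 + 94.387 = 1767.006 mg/L

1767.006 mg/L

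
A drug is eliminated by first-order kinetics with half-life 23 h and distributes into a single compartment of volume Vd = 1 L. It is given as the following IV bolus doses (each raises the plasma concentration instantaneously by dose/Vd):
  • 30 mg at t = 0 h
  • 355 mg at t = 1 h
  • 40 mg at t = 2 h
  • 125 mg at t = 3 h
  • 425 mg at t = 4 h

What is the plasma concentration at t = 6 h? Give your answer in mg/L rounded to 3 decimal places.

880.172 mg/L

k = ln 2 / 23 = 0.03014 per h
Dose 1 (30 mg at t=0 h): 30·exp(−0.03014·6) = 25.038 mg/L
Dose 2 (355 mg at t=1 h): 355·exp(−0.03014·5) = 305.342 mg/L
Dose 3 (40 mg at t=2 h): 40·exp(−0.03014·4) = 35.457 mg/L
Dose 4 (125 mg at t=3 h): 125·exp(−0.03014·3) = 114.195 mg/L
Dose 5 (425 mg at t=4 h): 425·exp(−0.03014·2) = 400.140 mg/L
C(6) = 25.038 + 305.342 + 35.457 + 114.195 + 400.140 = 880.172 mg/L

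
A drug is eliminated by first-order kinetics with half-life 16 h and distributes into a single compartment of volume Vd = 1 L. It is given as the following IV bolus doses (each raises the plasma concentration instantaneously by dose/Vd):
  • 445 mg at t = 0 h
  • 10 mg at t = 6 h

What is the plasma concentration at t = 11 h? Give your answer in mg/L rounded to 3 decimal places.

284.366 mg/L

k = ln 2 / 16 = 0.04332 per h
Dose 1 (445 mg at t=0 h): 445·exp(−0.04332·11) = 276.313 mg/L
Dose 2 (10 mg at t=6 h): 10·exp(−0.04332·5) = 8.052 mg/L
C(11) = 276.313 + 8.052 = 284.366 mg/L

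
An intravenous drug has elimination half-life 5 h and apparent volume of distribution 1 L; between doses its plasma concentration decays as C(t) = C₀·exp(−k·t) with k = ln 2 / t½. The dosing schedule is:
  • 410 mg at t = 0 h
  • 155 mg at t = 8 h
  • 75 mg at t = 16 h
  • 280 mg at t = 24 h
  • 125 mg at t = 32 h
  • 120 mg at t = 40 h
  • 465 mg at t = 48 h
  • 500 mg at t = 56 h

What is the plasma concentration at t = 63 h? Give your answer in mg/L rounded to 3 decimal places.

k = ln 2 / 5 = 0.13863 per h
Dose 1 (410 mg at t=0 h): 410·exp(−0.13863·63) = 0.066 mg/L
Dose 2 (155 mg at t=8 h): 155·exp(−0.13863·55) = 0.076 mg/L
Dose 3 (75 mg at t=16 h): 75·exp(−0.13863·47) = 0.111 mg/L
Dose 4 (280 mg at t=24 h): 280·exp(−0.13863·39) = 1.256 mg/L
Dose 5 (125 mg at t=32 h): 125·exp(−0.13863·31) = 1.700 mg/L
Dose 6 (120 mg at t=40 h): 120·exp(−0.13863·23) = 4.948 mg/L
Dose 7 (465 mg at t=48 h): 465·exp(−0.13863·15) = 58.125 mg/L
Dose 8 (500 mg at t=56 h): 500·exp(−0.13863·7) = 189.465 mg/L
C(63) = 0.066 + 0.076 + 0.111 + 1.256 + 1.700 + 4.948 + 58.125 + 189.465 = 255.747 mg/L

255.747 mg/L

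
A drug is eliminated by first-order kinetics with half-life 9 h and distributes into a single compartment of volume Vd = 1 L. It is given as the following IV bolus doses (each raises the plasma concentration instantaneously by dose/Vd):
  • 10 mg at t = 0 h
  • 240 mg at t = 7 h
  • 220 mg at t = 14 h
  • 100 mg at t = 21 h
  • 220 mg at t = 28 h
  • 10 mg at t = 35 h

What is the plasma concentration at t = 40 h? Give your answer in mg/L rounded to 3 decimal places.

k = ln 2 / 9 = 0.07702 per h
Dose 1 (10 mg at t=0 h): 10·exp(−0.07702·40) = 0.459 mg/L
Dose 2 (240 mg at t=7 h): 240·exp(−0.07702·33) = 18.899 mg/L
Dose 3 (220 mg at t=14 h): 220·exp(−0.07702·26) = 29.702 mg/L
Dose 4 (100 mg at t=21 h): 100·exp(−0.07702·19) = 23.147 mg/L
Dose 5 (220 mg at t=28 h): 220·exp(−0.07702·12) = 87.307 mg/L
Dose 6 (10 mg at t=35 h): 10·exp(−0.07702·5) = 6.804 mg/L
C(40) = 0.459 + 18.899 + 29.702 + 23.147 + 87.307 + 6.804 = 166.318 mg/L

166.318 mg/L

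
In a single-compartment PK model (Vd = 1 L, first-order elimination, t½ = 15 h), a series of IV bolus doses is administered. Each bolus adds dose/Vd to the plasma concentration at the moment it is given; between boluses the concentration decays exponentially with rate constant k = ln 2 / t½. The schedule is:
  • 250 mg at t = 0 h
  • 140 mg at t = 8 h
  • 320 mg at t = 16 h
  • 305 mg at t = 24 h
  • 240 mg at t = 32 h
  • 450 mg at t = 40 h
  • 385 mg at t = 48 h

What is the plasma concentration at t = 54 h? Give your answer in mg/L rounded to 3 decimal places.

783.106 mg/L

k = ln 2 / 15 = 0.04621 per h
Dose 1 (250 mg at t=0 h): 250·exp(−0.04621·54) = 20.617 mg/L
Dose 2 (140 mg at t=8 h): 140·exp(−0.04621·46) = 16.710 mg/L
Dose 3 (320 mg at t=16 h): 320·exp(−0.04621·38) = 55.277 mg/L
Dose 4 (305 mg at t=24 h): 305·exp(−0.04621·30) = 76.250 mg/L
Dose 5 (240 mg at t=32 h): 240·exp(−0.04621·22) = 86.836 mg/L
Dose 6 (450 mg at t=40 h): 450·exp(−0.04621·14) = 235.641 mg/L
Dose 7 (385 mg at t=48 h): 385·exp(−0.04621·6) = 291.775 mg/L
C(54) = 20.617 + 16.710 + 55.277 + 76.250 + 86.836 + 235.641 + 291.775 = 783.106 mg/L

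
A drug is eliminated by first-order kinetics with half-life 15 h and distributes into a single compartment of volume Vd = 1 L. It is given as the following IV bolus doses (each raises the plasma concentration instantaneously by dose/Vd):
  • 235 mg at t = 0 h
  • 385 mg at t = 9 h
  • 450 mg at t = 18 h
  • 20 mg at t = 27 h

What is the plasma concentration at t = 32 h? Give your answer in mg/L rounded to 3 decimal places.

438.088 mg/L

k = ln 2 / 15 = 0.04621 per h
Dose 1 (235 mg at t=0 h): 235·exp(−0.04621·32) = 53.564 mg/L
Dose 2 (385 mg at t=9 h): 385·exp(−0.04621·23) = 133.009 mg/L
Dose 3 (450 mg at t=18 h): 450·exp(−0.04621·14) = 235.641 mg/L
Dose 4 (20 mg at t=27 h): 20·exp(−0.04621·5) = 15.874 mg/L
C(32) = 53.564 + 133.009 + 235.641 + 15.874 = 438.088 mg/L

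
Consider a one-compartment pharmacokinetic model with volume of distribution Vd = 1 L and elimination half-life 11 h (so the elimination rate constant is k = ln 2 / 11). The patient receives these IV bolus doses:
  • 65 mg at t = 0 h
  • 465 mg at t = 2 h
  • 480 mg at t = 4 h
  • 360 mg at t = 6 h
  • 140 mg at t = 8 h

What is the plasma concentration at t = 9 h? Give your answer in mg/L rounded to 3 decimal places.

1115.731 mg/L

k = ln 2 / 11 = 0.06301 per h
Dose 1 (65 mg at t=0 h): 65·exp(−0.06301·9) = 36.865 mg/L
Dose 2 (465 mg at t=2 h): 465·exp(−0.06301·7) = 299.150 mg/L
Dose 3 (480 mg at t=4 h): 480·exp(−0.06301·5) = 350.275 mg/L
Dose 4 (360 mg at t=6 h): 360·exp(−0.06301·3) = 297.991 mg/L
Dose 5 (140 mg at t=8 h): 140·exp(−0.06301·1) = 131.450 mg/L
C(9) = 36.865 + 299.150 + 350.275 + 297.991 + 131.450 = 1115.731 mg/L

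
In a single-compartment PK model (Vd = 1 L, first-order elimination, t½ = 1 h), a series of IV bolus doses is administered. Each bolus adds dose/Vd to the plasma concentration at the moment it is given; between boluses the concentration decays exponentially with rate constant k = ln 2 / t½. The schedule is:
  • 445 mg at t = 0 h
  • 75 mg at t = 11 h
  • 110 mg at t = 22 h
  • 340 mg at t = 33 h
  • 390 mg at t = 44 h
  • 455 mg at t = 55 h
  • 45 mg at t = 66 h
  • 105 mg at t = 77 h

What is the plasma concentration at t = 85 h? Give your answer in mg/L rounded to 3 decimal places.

0.410 mg/L

k = ln 2 / 1 = 0.69315 per h
Dose 1 (445 mg at t=0 h): 445·exp(−0.69315·85) = 0.000 mg/L
Dose 2 (75 mg at t=11 h): 75·exp(−0.69315·74) = 0.000 mg/L
Dose 3 (110 mg at t=22 h): 110·exp(−0.69315·63) = 0.000 mg/L
Dose 4 (340 mg at t=33 h): 340·exp(−0.69315·52) = 0.000 mg/L
Dose 5 (390 mg at t=44 h): 390·exp(−0.69315·41) = 0.000 mg/L
Dose 6 (455 mg at t=55 h): 455·exp(−0.69315·30) = 0.000 mg/L
Dose 7 (45 mg at t=66 h): 45·exp(−0.69315·19) = 0.000 mg/L
Dose 8 (105 mg at t=77 h): 105·exp(−0.69315·8) = 0.410 mg/L
C(85) = 0.000 + 0.000 + 0.000 + 0.000 + 0.000 + 0.000 + 0.000 + 0.410 = 0.410 mg/L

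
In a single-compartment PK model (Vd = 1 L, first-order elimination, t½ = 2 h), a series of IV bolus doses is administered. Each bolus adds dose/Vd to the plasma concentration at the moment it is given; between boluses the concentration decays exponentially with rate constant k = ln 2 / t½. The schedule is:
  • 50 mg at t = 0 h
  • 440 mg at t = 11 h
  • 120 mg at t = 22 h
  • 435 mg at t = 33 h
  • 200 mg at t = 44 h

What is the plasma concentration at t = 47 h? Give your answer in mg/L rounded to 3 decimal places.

k = ln 2 / 2 = 0.34657 per h
Dose 1 (50 mg at t=0 h): 50·exp(−0.34657·47) = 0.000 mg/L
Dose 2 (440 mg at t=11 h): 440·exp(−0.34657·36) = 0.002 mg/L
Dose 3 (120 mg at t=22 h): 120·exp(−0.34657·25) = 0.021 mg/L
Dose 4 (435 mg at t=33 h): 435·exp(−0.34657·14) = 3.398 mg/L
Dose 5 (200 mg at t=44 h): 200·exp(−0.34657·3) = 70.711 mg/L
C(47) = 0.000 + 0.002 + 0.021 + 3.398 + 70.711 = 74.132 mg/L

74.132 mg/L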